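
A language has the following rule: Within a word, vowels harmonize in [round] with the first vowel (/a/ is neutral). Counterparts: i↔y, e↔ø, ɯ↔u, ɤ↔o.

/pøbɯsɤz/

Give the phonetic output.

[pøbusoz]

/ɯ/ harmonizes with /ø/ ([+round]) → [u]
/ɤ/ harmonizes with /ø/ ([+round]) → [o]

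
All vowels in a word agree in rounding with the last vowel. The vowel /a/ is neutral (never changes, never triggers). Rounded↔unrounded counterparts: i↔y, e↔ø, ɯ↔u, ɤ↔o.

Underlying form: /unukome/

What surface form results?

[ɯnɯkɤme]

/u/ harmonizes with /e/ ([-round]) → [ɯ]
/u/ harmonizes with /e/ ([-round]) → [ɯ]
/o/ harmonizes with /e/ ([-round]) → [ɤ]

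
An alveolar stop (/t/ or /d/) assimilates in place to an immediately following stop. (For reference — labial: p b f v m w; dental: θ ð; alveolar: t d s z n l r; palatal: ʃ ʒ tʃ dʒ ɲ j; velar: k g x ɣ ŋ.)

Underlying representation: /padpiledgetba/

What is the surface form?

[pabpileggepba]

/d/ before /p/ (labial) → [b]
/d/ before /g/ (velar) → [g]
/t/ before /b/ (labial) → [p]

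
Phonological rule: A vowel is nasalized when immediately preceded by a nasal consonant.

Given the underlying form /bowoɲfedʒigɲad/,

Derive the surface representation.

/a/ after nasal /ɲ/ → [ã]

[bowoɲfedʒigɲãd]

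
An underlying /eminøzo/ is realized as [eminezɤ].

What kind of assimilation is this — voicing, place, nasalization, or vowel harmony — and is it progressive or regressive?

/ø/→[e] /o/→[ɤ].
Vowels agree with the first vowel, so the harmony is progressive.

vowel harmony, progressive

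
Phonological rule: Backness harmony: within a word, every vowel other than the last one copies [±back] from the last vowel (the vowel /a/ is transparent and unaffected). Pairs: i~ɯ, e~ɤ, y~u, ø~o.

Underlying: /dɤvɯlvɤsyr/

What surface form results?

/ɤ/ harmonizes with /y/ ([-back]) → [e]
/ɯ/ harmonizes with /y/ ([-back]) → [i]
/ɤ/ harmonizes with /y/ ([-back]) → [e]

[devilvesyr]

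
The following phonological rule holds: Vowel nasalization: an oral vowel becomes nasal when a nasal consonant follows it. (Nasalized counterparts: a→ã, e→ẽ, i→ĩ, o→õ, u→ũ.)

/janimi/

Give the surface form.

[jãnĩmi]

/a/ before nasal /n/ → [ã]
/i/ before nasal /m/ → [ĩ]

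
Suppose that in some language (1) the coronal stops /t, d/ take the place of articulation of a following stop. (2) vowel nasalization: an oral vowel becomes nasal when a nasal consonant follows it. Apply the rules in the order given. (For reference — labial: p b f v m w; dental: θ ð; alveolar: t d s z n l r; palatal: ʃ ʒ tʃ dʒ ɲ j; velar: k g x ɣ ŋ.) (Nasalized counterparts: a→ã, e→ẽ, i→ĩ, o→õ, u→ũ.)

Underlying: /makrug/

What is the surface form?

[makrug]

Rule 1: no segment meets the rule's conditions; no change.
After rule 1: makrug
Rule 2: no segment meets the rule's conditions; no change.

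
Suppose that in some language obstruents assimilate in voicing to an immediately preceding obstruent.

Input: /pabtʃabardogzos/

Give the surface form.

[pabdʒabardogzos]

/tʃ/ after /b/ (voiced) → [dʒ]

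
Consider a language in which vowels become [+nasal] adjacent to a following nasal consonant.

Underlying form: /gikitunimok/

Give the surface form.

[gikitũnĩmok]

/u/ before nasal /n/ → [ũ]
/i/ before nasal /m/ → [ĩ]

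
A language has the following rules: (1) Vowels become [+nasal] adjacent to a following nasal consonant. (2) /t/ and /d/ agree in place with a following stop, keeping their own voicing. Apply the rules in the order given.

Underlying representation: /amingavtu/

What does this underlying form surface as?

[ãmĩngavtu]

Rule 1: /a/ before nasal /m/ → [ã]
Rule 1: /i/ before nasal /n/ → [ĩ]
After rule 1: ãmĩngavtu
Rule 2: no segment meets the rule's conditions; no change.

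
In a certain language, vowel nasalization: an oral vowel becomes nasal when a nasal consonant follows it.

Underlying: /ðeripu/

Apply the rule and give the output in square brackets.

no segment meets the rule's conditions; no change.

[ðeripu]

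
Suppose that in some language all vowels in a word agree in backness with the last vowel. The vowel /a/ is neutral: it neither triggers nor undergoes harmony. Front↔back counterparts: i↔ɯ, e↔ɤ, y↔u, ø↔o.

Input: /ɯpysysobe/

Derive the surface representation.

[ipysysøbe]

/ɯ/ harmonizes with /e/ ([-back]) → [i]
/o/ harmonizes with /e/ ([-back]) → [ø]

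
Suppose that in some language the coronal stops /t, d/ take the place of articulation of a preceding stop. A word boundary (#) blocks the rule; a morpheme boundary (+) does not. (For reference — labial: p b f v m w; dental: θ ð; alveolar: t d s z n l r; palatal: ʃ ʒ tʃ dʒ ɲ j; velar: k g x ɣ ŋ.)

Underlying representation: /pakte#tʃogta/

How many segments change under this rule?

/t/ after /k/ (velar) → [k]
/t/ after /g/ (velar) → [k]
2 segments change.

2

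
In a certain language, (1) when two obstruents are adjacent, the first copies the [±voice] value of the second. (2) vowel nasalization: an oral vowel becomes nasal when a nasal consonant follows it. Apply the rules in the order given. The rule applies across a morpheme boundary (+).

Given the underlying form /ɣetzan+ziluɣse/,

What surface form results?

Rule 1: /t/ before /z/ (voiced) → [d]
Rule 1: /ɣ/ before /s/ (voiceless) → [x]
After rule 1: ɣedzan+ziluxse
Rule 2: /a/ before nasal /n/ → [ã]

[ɣedzãn+ziluxse]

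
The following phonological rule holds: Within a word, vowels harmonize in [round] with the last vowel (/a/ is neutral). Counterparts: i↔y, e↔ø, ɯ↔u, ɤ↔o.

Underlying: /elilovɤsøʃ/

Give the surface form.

/e/ harmonizes with /ø/ ([+round]) → [ø]
/i/ harmonizes with /ø/ ([+round]) → [y]
/ɤ/ harmonizes with /ø/ ([+round]) → [o]

[ølylovosøʃ]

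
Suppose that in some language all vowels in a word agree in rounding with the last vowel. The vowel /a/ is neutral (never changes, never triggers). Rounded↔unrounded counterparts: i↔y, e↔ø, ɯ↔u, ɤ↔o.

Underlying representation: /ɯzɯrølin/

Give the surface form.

[ɯzɯrelin]

/ø/ harmonizes with /i/ ([-round]) → [e]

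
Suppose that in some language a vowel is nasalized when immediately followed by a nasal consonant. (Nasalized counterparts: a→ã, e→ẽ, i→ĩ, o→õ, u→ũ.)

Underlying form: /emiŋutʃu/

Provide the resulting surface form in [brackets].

/e/ before nasal /m/ → [ẽ]
/i/ before nasal /ŋ/ → [ĩ]

[ẽmĩŋutʃu]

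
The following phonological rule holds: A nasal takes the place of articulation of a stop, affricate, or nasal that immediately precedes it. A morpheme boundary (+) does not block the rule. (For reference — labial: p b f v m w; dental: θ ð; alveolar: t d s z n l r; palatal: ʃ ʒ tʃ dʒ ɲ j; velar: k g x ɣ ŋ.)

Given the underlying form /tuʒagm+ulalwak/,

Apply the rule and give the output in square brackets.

/m/ after /g/ (velar) → [ŋ]

[tuʒagŋ+ulalwak]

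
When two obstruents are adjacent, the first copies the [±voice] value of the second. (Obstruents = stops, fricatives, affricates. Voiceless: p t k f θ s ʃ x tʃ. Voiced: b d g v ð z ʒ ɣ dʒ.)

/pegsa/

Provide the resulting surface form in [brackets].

/g/ before /s/ (voiceless) → [k]

[peksa]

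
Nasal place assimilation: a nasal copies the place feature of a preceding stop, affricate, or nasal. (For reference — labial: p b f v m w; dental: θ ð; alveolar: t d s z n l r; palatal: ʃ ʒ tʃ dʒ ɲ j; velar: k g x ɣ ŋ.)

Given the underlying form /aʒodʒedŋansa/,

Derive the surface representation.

[aʒodʒednansa]

/ŋ/ after /d/ (alveolar) → [n]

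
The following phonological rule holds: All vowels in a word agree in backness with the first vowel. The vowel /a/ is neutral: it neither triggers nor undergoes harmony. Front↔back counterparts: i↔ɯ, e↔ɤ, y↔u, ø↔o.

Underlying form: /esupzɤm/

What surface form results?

[esypzem]

/u/ harmonizes with /e/ ([-back]) → [y]
/ɤ/ harmonizes with /e/ ([-back]) → [e]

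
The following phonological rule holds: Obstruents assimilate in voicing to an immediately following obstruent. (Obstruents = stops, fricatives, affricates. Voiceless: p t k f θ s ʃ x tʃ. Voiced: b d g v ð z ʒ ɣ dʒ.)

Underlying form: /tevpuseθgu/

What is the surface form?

/v/ before /p/ (voiceless) → [f]
/θ/ before /g/ (voiced) → [ð]

[tefpuseðgu]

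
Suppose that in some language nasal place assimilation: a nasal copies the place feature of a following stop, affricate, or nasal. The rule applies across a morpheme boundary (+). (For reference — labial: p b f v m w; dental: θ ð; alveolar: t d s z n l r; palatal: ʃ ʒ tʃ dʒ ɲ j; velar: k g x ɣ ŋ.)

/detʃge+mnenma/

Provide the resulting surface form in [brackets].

[detʃge+nnemma]

/m/ before /n/ (alveolar) → [n]
/n/ before /m/ (labial) → [m]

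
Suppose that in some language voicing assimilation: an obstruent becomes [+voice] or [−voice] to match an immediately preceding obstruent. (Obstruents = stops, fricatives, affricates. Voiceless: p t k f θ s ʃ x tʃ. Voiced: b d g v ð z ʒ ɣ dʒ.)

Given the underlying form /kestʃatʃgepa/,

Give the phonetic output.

[kestʃatʃkepa]

/g/ after /tʃ/ (voiceless) → [k]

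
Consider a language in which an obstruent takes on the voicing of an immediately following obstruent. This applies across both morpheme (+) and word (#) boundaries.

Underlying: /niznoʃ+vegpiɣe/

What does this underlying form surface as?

[niznoʒ+vekpiɣe]

/ʃ/ before /v/ (voiced) → [ʒ]
/g/ before /p/ (voiceless) → [k]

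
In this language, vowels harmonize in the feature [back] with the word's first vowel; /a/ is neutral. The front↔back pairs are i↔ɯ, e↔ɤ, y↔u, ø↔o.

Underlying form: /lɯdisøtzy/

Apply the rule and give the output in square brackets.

[lɯdɯsotzu]

/i/ harmonizes with /ɯ/ ([+back]) → [ɯ]
/ø/ harmonizes with /ɯ/ ([+back]) → [o]
/y/ harmonizes with /ɯ/ ([+back]) → [u]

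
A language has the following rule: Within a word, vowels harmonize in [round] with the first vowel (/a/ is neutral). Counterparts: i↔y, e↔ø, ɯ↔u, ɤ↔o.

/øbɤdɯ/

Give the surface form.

/ɤ/ harmonizes with /ø/ ([+round]) → [o]
/ɯ/ harmonizes with /ø/ ([+round]) → [u]

[øbodu]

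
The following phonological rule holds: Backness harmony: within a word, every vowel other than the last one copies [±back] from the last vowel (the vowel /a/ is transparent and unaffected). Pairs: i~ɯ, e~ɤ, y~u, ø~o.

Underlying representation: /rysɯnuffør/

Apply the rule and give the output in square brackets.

[rysinyffør]

/ɯ/ harmonizes with /ø/ ([-back]) → [i]
/u/ harmonizes with /ø/ ([-back]) → [y]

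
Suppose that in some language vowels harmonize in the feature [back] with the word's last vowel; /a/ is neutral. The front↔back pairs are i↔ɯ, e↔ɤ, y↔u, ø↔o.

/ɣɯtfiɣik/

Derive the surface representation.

[ɣitfiɣik]

/ɯ/ harmonizes with /i/ ([-back]) → [i]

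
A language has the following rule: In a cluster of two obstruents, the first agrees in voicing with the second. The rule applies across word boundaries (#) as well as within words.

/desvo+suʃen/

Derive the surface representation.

/s/ before /v/ (voiced) → [z]

[dezvo+suʃen]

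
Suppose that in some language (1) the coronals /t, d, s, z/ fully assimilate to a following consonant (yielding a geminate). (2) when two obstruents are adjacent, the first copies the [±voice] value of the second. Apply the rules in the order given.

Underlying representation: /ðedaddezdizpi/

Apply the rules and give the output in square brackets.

Rule 1: /z/ before /d/ → [d] (total assimilation)
Rule 1: /z/ before /p/ → [p] (total assimilation)
After rule 1: ðedaddeddippi
Rule 2: no segment meets the rule's conditions; no change.

[ðedaddeddippi]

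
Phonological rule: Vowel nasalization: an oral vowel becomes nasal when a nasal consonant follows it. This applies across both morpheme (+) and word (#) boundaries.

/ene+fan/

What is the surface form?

[ẽne+fãn]

/e/ before nasal /n/ → [ẽ]
/a/ before nasal /n/ → [ã]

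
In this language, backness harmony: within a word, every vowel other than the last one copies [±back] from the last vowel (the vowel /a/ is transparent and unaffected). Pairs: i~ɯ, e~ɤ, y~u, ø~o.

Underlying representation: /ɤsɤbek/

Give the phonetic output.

/ɤ/ harmonizes with /e/ ([-back]) → [e]
/ɤ/ harmonizes with /e/ ([-back]) → [e]

[esebek]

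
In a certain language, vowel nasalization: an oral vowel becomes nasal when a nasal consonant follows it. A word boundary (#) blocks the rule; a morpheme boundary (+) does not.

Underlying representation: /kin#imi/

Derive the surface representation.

[kĩn#ĩmi]

/i/ before nasal /n/ → [ĩ]
/i/ before nasal /m/ → [ĩ]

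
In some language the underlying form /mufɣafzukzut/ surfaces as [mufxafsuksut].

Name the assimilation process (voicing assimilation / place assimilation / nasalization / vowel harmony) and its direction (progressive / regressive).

/ɣ/→[x] /z/→[s] /z/→[s].
Each target copies a feature from the preceding segment, so the direction is progressive.

voicing assimilation, progressive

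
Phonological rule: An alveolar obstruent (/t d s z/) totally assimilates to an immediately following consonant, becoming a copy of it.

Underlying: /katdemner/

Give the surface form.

/t/ before /d/ → [d] (total assimilation)

[kaddemner]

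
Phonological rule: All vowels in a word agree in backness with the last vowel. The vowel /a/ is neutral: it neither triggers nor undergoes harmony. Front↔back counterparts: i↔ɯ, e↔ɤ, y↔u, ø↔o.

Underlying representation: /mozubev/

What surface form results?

[møzybev]

/o/ harmonizes with /e/ ([-back]) → [ø]
/u/ harmonizes with /e/ ([-back]) → [y]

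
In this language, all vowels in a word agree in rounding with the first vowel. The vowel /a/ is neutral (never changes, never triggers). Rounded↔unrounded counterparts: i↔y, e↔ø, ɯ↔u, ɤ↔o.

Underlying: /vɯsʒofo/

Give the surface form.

/o/ harmonizes with /ɯ/ ([-round]) → [ɤ]
/o/ harmonizes with /ɯ/ ([-round]) → [ɤ]

[vɯsʒɤfɤ]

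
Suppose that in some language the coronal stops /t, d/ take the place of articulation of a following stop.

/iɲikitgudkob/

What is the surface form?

/t/ before /g/ (velar) → [k]
/d/ before /k/ (velar) → [g]

[iɲikikgugkob]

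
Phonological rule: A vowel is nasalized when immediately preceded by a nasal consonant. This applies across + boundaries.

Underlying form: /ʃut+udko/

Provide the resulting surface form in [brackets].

no segment meets the rule's conditions; no change.

[ʃut+udko]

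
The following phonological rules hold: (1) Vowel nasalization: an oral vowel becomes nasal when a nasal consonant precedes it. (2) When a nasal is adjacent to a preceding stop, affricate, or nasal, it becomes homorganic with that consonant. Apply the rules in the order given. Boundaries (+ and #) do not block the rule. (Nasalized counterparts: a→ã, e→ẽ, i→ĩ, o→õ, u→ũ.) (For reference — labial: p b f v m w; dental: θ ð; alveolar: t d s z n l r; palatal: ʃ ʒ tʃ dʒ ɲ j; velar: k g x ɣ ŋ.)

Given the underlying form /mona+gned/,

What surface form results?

[mõnã+gŋẽd]

Rule 1: /o/ after nasal /m/ → [õ]
Rule 1: /a/ after nasal /n/ → [ã]
Rule 1: /e/ after nasal /n/ → [ẽ]
After rule 1: mõnã+gnẽd
Rule 2: /n/ after /g/ (velar) → [ŋ]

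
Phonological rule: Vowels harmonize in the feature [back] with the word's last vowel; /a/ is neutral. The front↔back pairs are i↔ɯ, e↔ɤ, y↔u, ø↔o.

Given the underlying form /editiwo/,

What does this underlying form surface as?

/e/ harmonizes with /o/ ([+back]) → [ɤ]
/i/ harmonizes with /o/ ([+back]) → [ɯ]
/i/ harmonizes with /o/ ([+back]) → [ɯ]

[ɤdɯtɯwo]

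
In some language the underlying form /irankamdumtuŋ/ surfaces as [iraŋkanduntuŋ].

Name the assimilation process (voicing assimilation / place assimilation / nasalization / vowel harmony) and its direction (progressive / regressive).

place assimilation, regressive

/n/→[ŋ] /m/→[n] /m/→[n].
Each target copies a feature from the following segment, so the direction is regressive.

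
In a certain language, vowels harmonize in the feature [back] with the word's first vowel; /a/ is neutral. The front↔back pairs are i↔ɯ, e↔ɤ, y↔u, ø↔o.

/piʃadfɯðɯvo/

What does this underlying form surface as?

/ɯ/ harmonizes with /i/ ([-back]) → [i]
/ɯ/ harmonizes with /i/ ([-back]) → [i]
/o/ harmonizes with /i/ ([-back]) → [ø]

[piʃadfiðivø]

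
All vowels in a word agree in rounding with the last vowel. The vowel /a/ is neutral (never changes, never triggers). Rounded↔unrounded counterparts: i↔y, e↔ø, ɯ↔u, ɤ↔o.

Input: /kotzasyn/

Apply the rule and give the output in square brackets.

no segment meets the rule's conditions; no change.

[kotzasyn]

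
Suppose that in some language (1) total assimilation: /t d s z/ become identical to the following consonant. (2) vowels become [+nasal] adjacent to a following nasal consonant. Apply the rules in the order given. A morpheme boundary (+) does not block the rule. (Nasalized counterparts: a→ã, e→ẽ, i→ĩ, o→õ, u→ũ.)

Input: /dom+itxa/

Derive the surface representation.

[dõm+ixxa]

Rule 1: /t/ before /x/ → [x] (total assimilation)
After rule 1: dom+ixxa
Rule 2: /o/ before nasal /m/ → [õ]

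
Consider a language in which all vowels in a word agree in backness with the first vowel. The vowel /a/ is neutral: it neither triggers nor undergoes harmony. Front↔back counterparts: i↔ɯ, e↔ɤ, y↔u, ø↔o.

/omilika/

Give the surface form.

/i/ harmonizes with /o/ ([+back]) → [ɯ]
/i/ harmonizes with /o/ ([+back]) → [ɯ]

[omɯlɯka]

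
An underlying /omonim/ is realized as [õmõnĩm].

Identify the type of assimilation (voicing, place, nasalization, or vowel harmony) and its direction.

/o/→[õ] /o/→[õ] /i/→[ĩ].
Each target copies a feature from the following segment, so the direction is regressive.

nasalization, regressive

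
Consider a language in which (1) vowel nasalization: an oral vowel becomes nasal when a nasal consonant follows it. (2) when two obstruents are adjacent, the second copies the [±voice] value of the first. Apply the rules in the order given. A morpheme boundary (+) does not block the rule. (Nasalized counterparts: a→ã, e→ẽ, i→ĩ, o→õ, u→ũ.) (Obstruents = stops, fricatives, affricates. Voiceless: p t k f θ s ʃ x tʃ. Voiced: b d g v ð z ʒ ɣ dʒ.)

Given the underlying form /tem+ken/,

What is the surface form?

[tẽm+kẽn]

Rule 1: /e/ before nasal /m/ → [ẽ]
Rule 1: /e/ before nasal /n/ → [ẽ]
After rule 1: tẽm+kẽn
Rule 2: no segment meets the rule's conditions; no change.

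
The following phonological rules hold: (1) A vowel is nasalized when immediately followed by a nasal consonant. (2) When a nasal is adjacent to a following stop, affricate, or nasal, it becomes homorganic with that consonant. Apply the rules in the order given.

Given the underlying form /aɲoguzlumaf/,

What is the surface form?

Rule 1: /a/ before nasal /ɲ/ → [ã]
Rule 1: /u/ before nasal /m/ → [ũ]
After rule 1: ãɲoguzlũmaf
Rule 2: no segment meets the rule's conditions; no change.

[ãɲoguzlũmaf]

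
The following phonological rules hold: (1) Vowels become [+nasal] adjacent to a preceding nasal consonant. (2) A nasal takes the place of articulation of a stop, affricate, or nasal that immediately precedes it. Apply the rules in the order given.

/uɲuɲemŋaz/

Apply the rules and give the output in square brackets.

Rule 1: /u/ after nasal /ɲ/ → [ũ]
Rule 1: /e/ after nasal /ɲ/ → [ẽ]
Rule 1: /a/ after nasal /ŋ/ → [ã]
After rule 1: uɲũɲẽmŋãz
Rule 2: /ŋ/ after /m/ (labial) → [m]

[uɲũɲẽmmãz]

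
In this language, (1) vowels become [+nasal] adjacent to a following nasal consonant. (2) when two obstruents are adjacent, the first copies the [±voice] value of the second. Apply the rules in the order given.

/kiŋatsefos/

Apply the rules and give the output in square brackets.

Rule 1: /i/ before nasal /ŋ/ → [ĩ]
After rule 1: kĩŋatsefos
Rule 2: no segment meets the rule's conditions; no change.

[kĩŋatsefos]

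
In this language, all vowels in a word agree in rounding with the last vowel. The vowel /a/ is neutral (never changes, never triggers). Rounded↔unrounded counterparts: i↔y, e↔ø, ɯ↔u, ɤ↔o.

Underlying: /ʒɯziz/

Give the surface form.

no segment meets the rule's conditions; no change.

[ʒɯziz]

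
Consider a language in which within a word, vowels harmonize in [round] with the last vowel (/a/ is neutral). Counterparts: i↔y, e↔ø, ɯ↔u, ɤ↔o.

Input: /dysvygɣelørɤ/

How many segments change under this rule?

3

/y/ harmonizes with /ɤ/ ([-round]) → [i]
/y/ harmonizes with /ɤ/ ([-round]) → [i]
/ø/ harmonizes with /ɤ/ ([-round]) → [e]
3 segments change.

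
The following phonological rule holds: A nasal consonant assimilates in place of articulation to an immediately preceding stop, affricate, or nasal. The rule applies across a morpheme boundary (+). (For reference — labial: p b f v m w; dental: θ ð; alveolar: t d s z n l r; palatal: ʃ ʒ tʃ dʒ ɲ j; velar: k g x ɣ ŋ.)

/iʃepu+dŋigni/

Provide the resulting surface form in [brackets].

[iʃepu+dnigŋi]

/ŋ/ after /d/ (alveolar) → [n]
/n/ after /g/ (velar) → [ŋ]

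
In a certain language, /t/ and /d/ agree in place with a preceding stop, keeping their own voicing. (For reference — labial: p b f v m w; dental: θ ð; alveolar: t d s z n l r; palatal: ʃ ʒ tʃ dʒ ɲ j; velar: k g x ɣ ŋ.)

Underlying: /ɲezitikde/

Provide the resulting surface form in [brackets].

/d/ after /k/ (velar) → [g]

[ɲezitikge]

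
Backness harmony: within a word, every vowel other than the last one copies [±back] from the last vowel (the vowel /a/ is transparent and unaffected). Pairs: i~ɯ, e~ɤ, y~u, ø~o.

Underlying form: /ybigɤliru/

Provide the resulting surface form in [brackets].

[ubɯgɤlɯru]

/y/ harmonizes with /u/ ([+back]) → [u]
/i/ harmonizes with /u/ ([+back]) → [ɯ]
/i/ harmonizes with /u/ ([+back]) → [ɯ]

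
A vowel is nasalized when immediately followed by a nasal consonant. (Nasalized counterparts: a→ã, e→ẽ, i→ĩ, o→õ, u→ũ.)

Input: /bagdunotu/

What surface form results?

[bagdũnotu]

/u/ before nasal /n/ → [ũ]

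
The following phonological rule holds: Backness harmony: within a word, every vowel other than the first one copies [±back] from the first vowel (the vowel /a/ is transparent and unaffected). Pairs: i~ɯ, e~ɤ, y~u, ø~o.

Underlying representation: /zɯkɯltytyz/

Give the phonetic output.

/y/ harmonizes with /ɯ/ ([+back]) → [u]
/y/ harmonizes with /ɯ/ ([+back]) → [u]

[zɯkɯltutuz]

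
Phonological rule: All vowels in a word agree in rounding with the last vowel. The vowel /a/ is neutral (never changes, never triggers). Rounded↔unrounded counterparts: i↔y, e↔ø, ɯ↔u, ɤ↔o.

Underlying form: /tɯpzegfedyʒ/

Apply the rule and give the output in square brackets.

[tupzøgfødyʒ]

/ɯ/ harmonizes with /y/ ([+round]) → [u]
/e/ harmonizes with /y/ ([+round]) → [ø]
/e/ harmonizes with /y/ ([+round]) → [ø]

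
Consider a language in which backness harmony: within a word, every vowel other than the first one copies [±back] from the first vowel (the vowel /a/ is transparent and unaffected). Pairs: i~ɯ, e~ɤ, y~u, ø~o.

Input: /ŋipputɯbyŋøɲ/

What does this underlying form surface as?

/u/ harmonizes with /i/ ([-back]) → [y]
/ɯ/ harmonizes with /i/ ([-back]) → [i]

[ŋippytibyŋøɲ]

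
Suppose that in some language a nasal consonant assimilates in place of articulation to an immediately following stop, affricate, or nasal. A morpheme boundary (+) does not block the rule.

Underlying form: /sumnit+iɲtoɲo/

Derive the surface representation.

/m/ before /n/ (alveolar) → [n]
/ɲ/ before /t/ (alveolar) → [n]

[sunnit+intoɲo]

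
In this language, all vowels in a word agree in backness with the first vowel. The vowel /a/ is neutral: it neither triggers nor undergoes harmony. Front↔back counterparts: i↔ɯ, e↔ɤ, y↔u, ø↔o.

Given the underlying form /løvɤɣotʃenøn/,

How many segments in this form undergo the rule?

2

/ɤ/ harmonizes with /ø/ ([-back]) → [e]
/o/ harmonizes with /ø/ ([-back]) → [ø]
2 segments change.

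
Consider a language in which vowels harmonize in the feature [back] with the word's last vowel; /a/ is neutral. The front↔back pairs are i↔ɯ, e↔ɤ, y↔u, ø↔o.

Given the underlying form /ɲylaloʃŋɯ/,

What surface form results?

/y/ harmonizes with /ɯ/ ([+back]) → [u]

[ɲulaloʃŋɯ]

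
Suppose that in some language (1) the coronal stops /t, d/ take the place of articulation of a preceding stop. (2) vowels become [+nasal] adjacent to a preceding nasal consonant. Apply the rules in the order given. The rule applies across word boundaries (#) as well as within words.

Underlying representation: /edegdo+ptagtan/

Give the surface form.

[edeggo+ppagkan]

Rule 1: /d/ after /g/ (velar) → [g]
Rule 1: /t/ after /p/ (labial) → [p]
Rule 1: /t/ after /g/ (velar) → [k]
After rule 1: edeggo+ppagkan
Rule 2: no segment meets the rule's conditions; no change.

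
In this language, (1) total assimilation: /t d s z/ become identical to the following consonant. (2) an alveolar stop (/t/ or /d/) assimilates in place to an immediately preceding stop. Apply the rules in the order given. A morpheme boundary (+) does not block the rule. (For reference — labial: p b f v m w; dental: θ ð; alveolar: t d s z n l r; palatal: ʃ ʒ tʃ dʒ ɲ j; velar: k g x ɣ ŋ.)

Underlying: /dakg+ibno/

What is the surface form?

[dakg+ibno]

Rule 1: no segment meets the rule's conditions; no change.
After rule 1: dakg+ibno
Rule 2: no segment meets the rule's conditions; no change.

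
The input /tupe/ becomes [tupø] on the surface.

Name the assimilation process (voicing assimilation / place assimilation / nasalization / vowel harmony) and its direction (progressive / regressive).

vowel harmony, progressive

/e/→[ø].
Vowels agree with the first vowel, so the harmony is progressive.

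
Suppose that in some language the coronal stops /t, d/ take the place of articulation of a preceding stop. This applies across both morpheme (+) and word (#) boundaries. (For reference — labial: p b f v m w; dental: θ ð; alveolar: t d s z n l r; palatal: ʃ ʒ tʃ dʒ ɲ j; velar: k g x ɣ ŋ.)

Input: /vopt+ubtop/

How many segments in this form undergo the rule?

/t/ after /p/ (labial) → [p]
/t/ after /b/ (labial) → [p]
2 segments change.

2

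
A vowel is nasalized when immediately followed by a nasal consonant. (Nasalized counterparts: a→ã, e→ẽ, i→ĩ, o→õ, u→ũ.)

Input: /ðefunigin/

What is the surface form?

[ðefũnigĩn]

/u/ before nasal /n/ → [ũ]
/i/ before nasal /n/ → [ĩ]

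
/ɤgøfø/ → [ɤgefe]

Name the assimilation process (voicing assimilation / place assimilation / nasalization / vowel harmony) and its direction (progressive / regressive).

vowel harmony, progressive

/ø/→[e] /ø/→[e].
Vowels agree with the first vowel, so the harmony is progressive.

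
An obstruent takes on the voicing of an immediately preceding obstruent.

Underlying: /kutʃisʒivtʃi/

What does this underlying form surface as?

[kutʃisʃivdʒi]

/ʒ/ after /s/ (voiceless) → [ʃ]
/tʃ/ after /v/ (voiced) → [dʒ]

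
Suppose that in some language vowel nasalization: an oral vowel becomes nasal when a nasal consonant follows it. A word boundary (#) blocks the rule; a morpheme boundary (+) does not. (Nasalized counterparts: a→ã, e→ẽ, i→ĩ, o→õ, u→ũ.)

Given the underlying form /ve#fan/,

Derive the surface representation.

[ve#fãn]

/a/ before nasal /n/ → [ã]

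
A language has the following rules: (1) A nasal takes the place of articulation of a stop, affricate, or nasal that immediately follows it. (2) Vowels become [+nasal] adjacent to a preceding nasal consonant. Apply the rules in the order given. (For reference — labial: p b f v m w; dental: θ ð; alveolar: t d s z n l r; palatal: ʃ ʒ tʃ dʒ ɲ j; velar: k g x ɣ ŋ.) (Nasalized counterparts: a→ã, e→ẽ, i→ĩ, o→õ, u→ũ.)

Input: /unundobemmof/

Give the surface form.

Rule 1: no segment meets the rule's conditions; no change.
After rule 1: unundobemmof
Rule 2: /u/ after nasal /n/ → [ũ]
Rule 2: /o/ after nasal /m/ → [õ]

[unũndobemmõf]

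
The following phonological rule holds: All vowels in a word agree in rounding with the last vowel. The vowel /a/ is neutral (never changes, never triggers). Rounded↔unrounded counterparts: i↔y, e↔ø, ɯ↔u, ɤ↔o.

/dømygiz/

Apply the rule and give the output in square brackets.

[demigiz]

/ø/ harmonizes with /i/ ([-round]) → [e]
/y/ harmonizes with /i/ ([-round]) → [i]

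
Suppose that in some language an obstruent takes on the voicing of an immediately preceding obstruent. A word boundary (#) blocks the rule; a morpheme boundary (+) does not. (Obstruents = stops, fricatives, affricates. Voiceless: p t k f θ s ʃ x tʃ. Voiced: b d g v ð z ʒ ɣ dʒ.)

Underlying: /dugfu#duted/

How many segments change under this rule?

/f/ after /g/ (voiced) → [v]
1 segment changes.

1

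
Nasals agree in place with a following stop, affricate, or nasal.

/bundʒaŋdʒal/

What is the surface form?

[buɲdʒaɲdʒal]

/n/ before /dʒ/ (palatal) → [ɲ]
/ŋ/ before /dʒ/ (palatal) → [ɲ]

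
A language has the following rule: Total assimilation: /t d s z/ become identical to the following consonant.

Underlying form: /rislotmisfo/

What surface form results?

/s/ before /l/ → [l] (total assimilation)
/t/ before /m/ → [m] (total assimilation)
/s/ before /f/ → [f] (total assimilation)

[rillommiffo]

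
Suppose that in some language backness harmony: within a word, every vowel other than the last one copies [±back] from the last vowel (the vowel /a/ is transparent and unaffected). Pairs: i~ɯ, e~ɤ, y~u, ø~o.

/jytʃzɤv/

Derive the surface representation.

[jutʃzɤv]

/y/ harmonizes with /ɤ/ ([+back]) → [u]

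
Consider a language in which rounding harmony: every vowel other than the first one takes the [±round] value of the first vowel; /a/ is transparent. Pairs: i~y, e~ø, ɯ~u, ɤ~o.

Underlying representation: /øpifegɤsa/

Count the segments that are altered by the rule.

/i/ harmonizes with /ø/ ([+round]) → [y]
/e/ harmonizes with /ø/ ([+round]) → [ø]
/ɤ/ harmonizes with /ø/ ([+round]) → [o]
3 segments change.

3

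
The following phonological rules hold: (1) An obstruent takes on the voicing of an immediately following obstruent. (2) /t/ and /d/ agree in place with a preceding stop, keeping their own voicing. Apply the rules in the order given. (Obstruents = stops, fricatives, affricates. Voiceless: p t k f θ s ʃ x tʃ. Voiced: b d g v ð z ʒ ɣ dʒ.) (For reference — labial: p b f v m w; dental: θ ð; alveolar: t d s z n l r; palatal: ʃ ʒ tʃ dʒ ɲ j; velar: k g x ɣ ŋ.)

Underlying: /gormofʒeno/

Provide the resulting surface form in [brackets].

[gormovʒeno]

Rule 1: /f/ before /ʒ/ (voiced) → [v]
After rule 1: gormovʒeno
Rule 2: no segment meets the rule's conditions; no change.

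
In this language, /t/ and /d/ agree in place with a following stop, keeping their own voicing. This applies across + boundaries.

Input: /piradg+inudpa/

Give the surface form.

/d/ before /g/ (velar) → [g]
/d/ before /p/ (labial) → [b]

[piragg+inubpa]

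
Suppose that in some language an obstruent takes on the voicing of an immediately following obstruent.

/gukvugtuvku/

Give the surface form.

/k/ before /v/ (voiced) → [g]
/g/ before /t/ (voiceless) → [k]
/v/ before /k/ (voiceless) → [f]

[gugvuktufku]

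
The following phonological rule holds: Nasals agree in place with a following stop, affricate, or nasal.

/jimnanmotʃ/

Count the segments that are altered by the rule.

2

/m/ before /n/ (alveolar) → [n]
/n/ before /m/ (labial) → [m]
2 segments change.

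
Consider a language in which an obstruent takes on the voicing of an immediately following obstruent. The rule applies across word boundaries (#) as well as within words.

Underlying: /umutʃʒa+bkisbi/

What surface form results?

/tʃ/ before /ʒ/ (voiced) → [dʒ]
/b/ before /k/ (voiceless) → [p]
/s/ before /b/ (voiced) → [z]

[umudʒʒa+pkizbi]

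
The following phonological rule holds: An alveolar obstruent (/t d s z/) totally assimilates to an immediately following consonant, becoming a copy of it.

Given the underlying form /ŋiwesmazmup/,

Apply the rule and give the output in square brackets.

[ŋiwemmammup]

/s/ before /m/ → [m] (total assimilation)
/z/ before /m/ → [m] (total assimilation)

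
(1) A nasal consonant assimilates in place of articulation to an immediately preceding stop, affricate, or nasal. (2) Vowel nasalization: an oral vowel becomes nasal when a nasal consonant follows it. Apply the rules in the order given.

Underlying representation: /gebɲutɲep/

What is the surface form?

[gebmutnep]

Rule 1: /ɲ/ after /b/ (labial) → [m]
Rule 1: /ɲ/ after /t/ (alveolar) → [n]
After rule 1: gebmutnep
Rule 2: no segment meets the rule's conditions; no change.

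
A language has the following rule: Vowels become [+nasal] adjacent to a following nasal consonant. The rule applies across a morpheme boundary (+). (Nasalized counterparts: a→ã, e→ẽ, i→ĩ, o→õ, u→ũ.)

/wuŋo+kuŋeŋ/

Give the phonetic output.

/u/ before nasal /ŋ/ → [ũ]
/u/ before nasal /ŋ/ → [ũ]
/e/ before nasal /ŋ/ → [ẽ]

[wũŋo+kũŋẽŋ]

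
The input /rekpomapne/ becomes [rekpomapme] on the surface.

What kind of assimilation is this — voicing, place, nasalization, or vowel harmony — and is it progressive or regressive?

place assimilation, progressive

/n/→[m].
Each target copies a feature from the preceding segment, so the direction is progressive.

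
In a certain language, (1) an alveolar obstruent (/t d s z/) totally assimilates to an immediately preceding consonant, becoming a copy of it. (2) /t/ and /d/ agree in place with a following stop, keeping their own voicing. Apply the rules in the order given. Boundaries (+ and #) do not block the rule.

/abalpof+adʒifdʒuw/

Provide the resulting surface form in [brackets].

Rule 1: no segment meets the rule's conditions; no change.
After rule 1: abalpof+adʒifdʒuw
Rule 2: no segment meets the rule's conditions; no change.

[abalpof+adʒifdʒuw]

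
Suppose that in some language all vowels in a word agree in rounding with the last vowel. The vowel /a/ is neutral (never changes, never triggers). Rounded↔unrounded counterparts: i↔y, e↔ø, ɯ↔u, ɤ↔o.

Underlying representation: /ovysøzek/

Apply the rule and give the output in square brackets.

[ɤvisezek]

/o/ harmonizes with /e/ ([-round]) → [ɤ]
/y/ harmonizes with /e/ ([-round]) → [i]
/ø/ harmonizes with /e/ ([-round]) → [e]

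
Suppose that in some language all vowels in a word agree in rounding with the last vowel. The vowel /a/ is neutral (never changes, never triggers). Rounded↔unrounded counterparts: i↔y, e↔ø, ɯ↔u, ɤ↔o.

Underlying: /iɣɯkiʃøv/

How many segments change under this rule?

3

/i/ harmonizes with /ø/ ([+round]) → [y]
/ɯ/ harmonizes with /ø/ ([+round]) → [u]
/i/ harmonizes with /ø/ ([+round]) → [y]
3 segments change.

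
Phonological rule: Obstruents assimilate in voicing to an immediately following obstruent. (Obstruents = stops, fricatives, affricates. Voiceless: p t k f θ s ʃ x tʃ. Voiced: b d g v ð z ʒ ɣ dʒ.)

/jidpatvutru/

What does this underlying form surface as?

/d/ before /p/ (voiceless) → [t]
/t/ before /v/ (voiced) → [d]

[jitpadvutru]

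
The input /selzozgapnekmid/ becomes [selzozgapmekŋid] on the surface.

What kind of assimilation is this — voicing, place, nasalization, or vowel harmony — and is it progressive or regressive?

place assimilation, progressive

/n/→[m] /m/→[ŋ].
Each target copies a feature from the preceding segment, so the direction is progressive.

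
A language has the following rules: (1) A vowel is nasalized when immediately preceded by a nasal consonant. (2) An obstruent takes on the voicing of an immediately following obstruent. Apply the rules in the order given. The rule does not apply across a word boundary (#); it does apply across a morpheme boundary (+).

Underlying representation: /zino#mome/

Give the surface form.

[zinõ#mõmẽ]

Rule 1: /o/ after nasal /n/ → [õ]
Rule 1: /o/ after nasal /m/ → [õ]
Rule 1: /e/ after nasal /m/ → [ẽ]
After rule 1: zinõ#mõmẽ
Rule 2: no segment meets the rule's conditions; no change.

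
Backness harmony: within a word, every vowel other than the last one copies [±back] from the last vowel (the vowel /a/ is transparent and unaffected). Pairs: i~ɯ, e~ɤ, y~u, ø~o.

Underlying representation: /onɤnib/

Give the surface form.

[ønenib]

/o/ harmonizes with /i/ ([-back]) → [ø]
/ɤ/ harmonizes with /i/ ([-back]) → [e]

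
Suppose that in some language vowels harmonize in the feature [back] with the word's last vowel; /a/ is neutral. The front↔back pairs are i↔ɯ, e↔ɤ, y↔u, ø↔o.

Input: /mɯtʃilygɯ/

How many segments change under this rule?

/i/ harmonizes with /ɯ/ ([+back]) → [ɯ]
/y/ harmonizes with /ɯ/ ([+back]) → [u]
2 segments change.

2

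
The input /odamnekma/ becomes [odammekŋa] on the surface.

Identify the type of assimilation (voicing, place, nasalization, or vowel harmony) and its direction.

place assimilation, progressive

/n/→[m] /m/→[ŋ].
Each target copies a feature from the preceding segment, so the direction is progressive.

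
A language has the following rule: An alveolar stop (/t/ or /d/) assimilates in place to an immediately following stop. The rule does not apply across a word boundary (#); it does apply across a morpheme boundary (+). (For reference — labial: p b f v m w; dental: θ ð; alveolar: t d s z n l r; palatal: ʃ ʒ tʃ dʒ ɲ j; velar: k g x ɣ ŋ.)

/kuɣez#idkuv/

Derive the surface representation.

[kuɣez#igkuv]

/d/ before /k/ (velar) → [g]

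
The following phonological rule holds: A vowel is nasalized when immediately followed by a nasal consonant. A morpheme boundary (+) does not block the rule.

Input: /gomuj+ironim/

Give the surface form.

/o/ before nasal /m/ → [õ]
/o/ before nasal /n/ → [õ]
/i/ before nasal /m/ → [ĩ]

[gõmuj+irõnĩm]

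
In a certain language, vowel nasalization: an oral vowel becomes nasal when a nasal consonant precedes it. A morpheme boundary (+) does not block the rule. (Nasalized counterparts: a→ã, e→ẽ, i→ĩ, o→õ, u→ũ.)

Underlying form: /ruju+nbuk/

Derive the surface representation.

[ruju+nbuk]

no segment meets the rule's conditions; no change.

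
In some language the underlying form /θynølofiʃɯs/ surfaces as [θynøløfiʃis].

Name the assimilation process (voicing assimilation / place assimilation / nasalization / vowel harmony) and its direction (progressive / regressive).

/o/→[ø] /ɯ/→[i].
Vowels agree with the first vowel, so the harmony is progressive.

vowel harmony, progressive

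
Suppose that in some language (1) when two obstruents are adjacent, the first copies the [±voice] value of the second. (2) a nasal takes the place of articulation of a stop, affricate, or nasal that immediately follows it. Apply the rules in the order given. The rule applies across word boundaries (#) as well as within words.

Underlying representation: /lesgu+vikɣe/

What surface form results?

[lezgu+vigɣe]

Rule 1: /s/ before /g/ (voiced) → [z]
Rule 1: /k/ before /ɣ/ (voiced) → [g]
After rule 1: lezgu+vigɣe
Rule 2: no segment meets the rule's conditions; no change.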